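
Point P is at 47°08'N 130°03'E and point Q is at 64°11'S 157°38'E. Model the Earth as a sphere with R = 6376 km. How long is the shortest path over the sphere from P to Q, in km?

cos σ = sin φ₁ sin φ₂ + cos φ₁ cos φ₂ cos Δλ
      = sin(47.13°)sin(-64.18°) + cos(47.13°)cos(-64.18°)cos(27.58°) = -0.3972
σ = 113.403° → d = Rσ = 6376·1.97926 = 12620 km

12620 km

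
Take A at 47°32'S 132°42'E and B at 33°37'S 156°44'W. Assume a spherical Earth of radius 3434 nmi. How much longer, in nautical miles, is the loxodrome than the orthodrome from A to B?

96 nmi

Great circle: cos σ = sin φ₁ sin φ₂ + cos φ₁ cos φ₂ cos Δλ,  σ = 0.9330 rad → d_gc = 3203.8 nmi
Rhumb line: Δψ = +0.3217, q = Δφ/Δψ = 0.7549, d_rh = R√(Δφ²+q²Δλ²) = 3300.0 nmi
Excess = 3300.0 − 3203.8 = 96.2 ≈ 96 nmi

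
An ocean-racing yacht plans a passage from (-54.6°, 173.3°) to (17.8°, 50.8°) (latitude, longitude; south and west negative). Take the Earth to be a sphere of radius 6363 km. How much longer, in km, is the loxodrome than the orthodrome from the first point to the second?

605 km

Great circle: cos σ = sin φ₁ sin φ₂ + cos φ₁ cos φ₂ cos Δλ,  σ = 2.1478 rad → d_gc = 13666.6 km
Rhumb line: Δψ = +1.4579, q = Δφ/Δψ = 0.8667, d_rh = R√(Δφ²+q²Δλ²) = 14271.7 km
Excess = 14271.7 − 13666.6 = 605.1 ≈ 605 km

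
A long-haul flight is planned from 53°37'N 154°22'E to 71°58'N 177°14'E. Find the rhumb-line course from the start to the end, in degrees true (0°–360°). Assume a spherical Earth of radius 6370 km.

Meridional parts: M(φ₁)=+1.1128, M(φ₂)=+1.8408 → ΔM = +0.7280;  Δλ = +0.3991 rad
tan C = Δλ / ΔM = +0.5482 → C = 28.73°

28.7°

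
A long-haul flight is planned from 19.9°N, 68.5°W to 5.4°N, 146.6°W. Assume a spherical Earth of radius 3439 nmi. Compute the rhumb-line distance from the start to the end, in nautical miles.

4643 nmi

Δψ = ln[tan(π/4+φ₂/2)/tan(π/4+φ₁/2)] = -0.2601;  Δφ = -0.2531 rad,  Δλ = -1.3631 rad
q = Δφ/Δψ = 0.9729
d = R·√(Δφ² + q²Δλ²) = 3439·1.35003 = 4643 nmi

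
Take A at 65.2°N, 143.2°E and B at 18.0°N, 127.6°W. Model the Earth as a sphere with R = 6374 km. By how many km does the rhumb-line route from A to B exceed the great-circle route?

459 km

Great circle: cos σ = sin φ₁ sin φ₂ + cos φ₁ cos φ₂ cos Δλ,  σ = 1.2807 rad → d_gc = 8162.89 km
Rhumb line: Δψ = -1.1953, q = Δφ/Δψ = 0.6892, d_rh = R√(Δφ²+q²Δλ²) = 8622.38 km
Excess = 8622.38 − 8162.89 = 459.49 ≈ 459 km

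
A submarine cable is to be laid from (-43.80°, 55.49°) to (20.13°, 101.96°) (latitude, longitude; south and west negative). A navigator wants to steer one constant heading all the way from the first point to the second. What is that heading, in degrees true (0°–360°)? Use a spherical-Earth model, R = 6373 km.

Meridional parts: M(φ₁)=-0.8521, M(φ₂)=+0.3588 → ΔM = +1.2109;  Δλ = +0.8111 rad
tan C = Δλ / ΔM = +0.6698 → C = 33.82°

33.8°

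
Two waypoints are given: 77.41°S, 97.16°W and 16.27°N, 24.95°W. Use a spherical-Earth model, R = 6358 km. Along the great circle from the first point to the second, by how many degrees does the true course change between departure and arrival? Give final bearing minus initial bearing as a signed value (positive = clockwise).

At departure: θ₁ = atan2(sin Δλ cos φ₂, cos φ₁ sin φ₂ − sin φ₁ cos φ₂ cos Δλ) = 69.19°
At arrival: θ₂ = atan2(sin Δλ cos φ₁, −cos φ₂ sin φ₁ + sin φ₂ cos φ₁ cos Δλ) = 12.25°
Δθ = θ₂ − θ₁ = -56.9°

-56.9°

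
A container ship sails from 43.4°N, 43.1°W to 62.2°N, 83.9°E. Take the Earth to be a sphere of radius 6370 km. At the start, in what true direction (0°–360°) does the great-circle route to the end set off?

24.0°

θ = atan2( sin Δλ·cos φ₂ ,  cos φ₁ sin φ₂ − sin φ₁ cos φ₂ cos Δλ )
  = atan2(+0.3725, +0.8356) = 24.03°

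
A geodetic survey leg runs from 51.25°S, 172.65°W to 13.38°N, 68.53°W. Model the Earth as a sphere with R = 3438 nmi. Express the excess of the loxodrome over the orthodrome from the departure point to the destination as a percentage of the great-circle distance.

2.7%

Great circle: σ = 1.9061 rad → d_gc = Rσ = 6553.1 nmi
Rhumb: Δφ = +1.1280, Δλ = +1.8172, Δψ = +1.2808, q = Δφ/Δψ = 0.8807 → d_rh = R√(Δφ²+q²Δλ²) = 6731.8 nmi
Excess = (6731.8 − 6553.1) / 6553.1 = 178.7 / 6553.1 = 2.73% ≈ 2.7%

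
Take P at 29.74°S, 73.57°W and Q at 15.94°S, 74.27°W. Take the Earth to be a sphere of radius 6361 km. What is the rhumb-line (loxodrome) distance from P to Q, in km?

1534 km

Rhumb course C = atan2(Δλ, Δψ) with Δψ = ln[tan(π/4+φ₂/2)/tan(π/4+φ₁/2)] = +0.2622, Δλ = -0.0122 → C = 357.33°
d = R·|Δφ| / |cos C| = 6361·0.24086 / 0.99892 = 1534 km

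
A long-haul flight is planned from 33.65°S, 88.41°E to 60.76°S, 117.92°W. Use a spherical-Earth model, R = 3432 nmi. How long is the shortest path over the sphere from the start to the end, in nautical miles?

Haversine: a = sin²(Δφ/2)+cos φ₁ cos φ₂ sin²(Δλ/2) = 0.44046;  σ = 2·atan2(√a,√(1−a))
σ = 83.161° → d = Rσ = 3432·1.45143 = 4981 nmi

4981 nmi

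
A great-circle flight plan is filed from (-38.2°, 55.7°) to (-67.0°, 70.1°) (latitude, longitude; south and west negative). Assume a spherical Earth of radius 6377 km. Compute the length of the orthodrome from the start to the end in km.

cos σ = sin φ₁ sin φ₂ + cos φ₁ cos φ₂ cos Δλ
      = sin(-38.20°)sin(-67.00°) + cos(-38.20°)cos(-67.00°)cos(14.40°) = 0.8667
σ = 29.927° → d = Rσ = 6377·0.52233 = 3331 km

3331 km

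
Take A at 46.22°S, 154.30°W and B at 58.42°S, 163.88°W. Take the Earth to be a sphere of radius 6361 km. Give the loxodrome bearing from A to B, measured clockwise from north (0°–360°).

Δψ = ln[tan(π/4+φ₂/2)/tan(π/4+φ₁/2)] = -0.3513
Δλ = -0.1672 rad (taken the short way round)
course = atan2(Δλ, Δψ) = 205.45°

205.5°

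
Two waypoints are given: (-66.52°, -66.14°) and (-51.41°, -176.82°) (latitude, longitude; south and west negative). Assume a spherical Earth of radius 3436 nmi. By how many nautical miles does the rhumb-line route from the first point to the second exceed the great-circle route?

417 nmi

Great circle: cos σ = sin φ₁ sin φ₂ + cos φ₁ cos φ₂ cos Δλ,  σ = 0.8903 rad → d_gc = 3059.2 nmi
Rhumb line: Δψ = +0.5215, q = Δφ/Δψ = 0.5056, d_rh = R√(Δφ²+q²Δλ²) = 3476.4 nmi
Excess = 3476.4 − 3059.2 = 417.2 ≈ 417 nmi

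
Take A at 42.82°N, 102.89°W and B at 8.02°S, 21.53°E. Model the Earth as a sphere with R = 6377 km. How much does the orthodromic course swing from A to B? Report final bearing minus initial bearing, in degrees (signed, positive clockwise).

Initial bearing θ₁ = atan2(sin Δλ cos φ₂, cos φ₁ sin φ₂ − sin φ₁ cos φ₂ cos Δλ) = 71.20°
Final bearing θ₂ = (initial bearing from the destination back to the start) + 180° = 135.48°
Δθ = θ₂ − θ₁ = +64.3°

+64.3°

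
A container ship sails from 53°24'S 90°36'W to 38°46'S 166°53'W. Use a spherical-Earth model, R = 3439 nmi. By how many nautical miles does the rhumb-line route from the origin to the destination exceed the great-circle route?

135 nmi

Great circle: cos σ = sin φ₁ sin φ₂ + cos φ₁ cos φ₂ cos Δλ,  σ = 0.9110 rad → d_gc = 3133.10 nmi
Rhumb line: Δψ = +0.3714, q = Δφ/Δψ = 0.6876, d_rh = R√(Δφ²+q²Δλ²) = 3268.57 nmi
Excess = 3268.57 − 3133.10 = 135.47 ≈ 135 nmi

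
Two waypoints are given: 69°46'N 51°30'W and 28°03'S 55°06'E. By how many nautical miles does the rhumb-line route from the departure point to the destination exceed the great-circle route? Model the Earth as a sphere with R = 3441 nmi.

Great circle: cos σ = sin φ₁ sin φ₂ + cos φ₁ cos φ₂ cos Δλ,  σ = 2.1275 rad → d_gc = 7320.9 nmi
Rhumb line: Δψ = -2.2340, q = Δφ/Δψ = 0.7642, d_rh = R√(Δφ²+q²Δλ²) = 7645.1 nmi
Excess = 7645.1 − 7320.9 = 324.2 ≈ 324 nmi

324 nmi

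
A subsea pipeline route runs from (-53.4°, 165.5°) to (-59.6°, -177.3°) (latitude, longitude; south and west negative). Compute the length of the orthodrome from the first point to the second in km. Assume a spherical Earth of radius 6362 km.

1253 km

Haversine: a = sin²(Δφ/2)+cos φ₁ cos φ₂ sin²(Δλ/2) = 0.00967;  σ = 2·atan2(√a,√(1−a))
σ = 11.287° → d = Rσ = 6362·0.19700 = 1253 km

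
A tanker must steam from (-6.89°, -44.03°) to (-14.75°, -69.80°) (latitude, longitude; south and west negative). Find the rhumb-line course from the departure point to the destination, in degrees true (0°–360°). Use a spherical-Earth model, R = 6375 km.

252.7°

Δψ = ln[tan(π/4+φ₂/2)/tan(π/4+φ₁/2)] = -0.1398
Δλ = -0.4498 rad (taken the short way round)
course = atan2(Δλ, Δψ) = 252.74°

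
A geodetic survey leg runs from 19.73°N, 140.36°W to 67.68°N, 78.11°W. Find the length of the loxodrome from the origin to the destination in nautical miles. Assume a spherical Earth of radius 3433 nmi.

3779 nmi

Rhumb course C = atan2(Δλ, Δψ) with Δψ = ln[tan(π/4+φ₂/2)/tan(π/4+φ₁/2)] = +1.2718, Δλ = +1.0865 → C = 40.51°
d = R·|Δφ| / |cos C| = 3433·0.83689 / 0.76032 = 3779 nmi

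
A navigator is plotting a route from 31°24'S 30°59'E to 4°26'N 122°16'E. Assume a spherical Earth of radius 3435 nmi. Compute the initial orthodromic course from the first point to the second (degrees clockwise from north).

N = sin Δλ·cos φ₂ = +0.9968;  D = cos φ₁ sin φ₂ − sin φ₁ cos φ₂ cos Δλ = +0.0543
initial course = atan2(N, D) = 86.88°

86.9°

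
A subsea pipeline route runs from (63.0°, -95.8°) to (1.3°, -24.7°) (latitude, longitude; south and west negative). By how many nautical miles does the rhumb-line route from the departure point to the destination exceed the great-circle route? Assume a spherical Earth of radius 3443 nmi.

Great circle: cos σ = sin φ₁ sin φ₂ + cos φ₁ cos φ₂ cos Δλ,  σ = 1.4028 rad → d_gc = 4829.8 nmi
Rhumb line: Δψ = -1.4041, q = Δφ/Δψ = 0.7669, d_rh = R√(Δφ²+q²Δλ²) = 4948.1 nmi
Excess = 4948.1 − 4829.8 = 118.3 ≈ 118 nmi

118 nmi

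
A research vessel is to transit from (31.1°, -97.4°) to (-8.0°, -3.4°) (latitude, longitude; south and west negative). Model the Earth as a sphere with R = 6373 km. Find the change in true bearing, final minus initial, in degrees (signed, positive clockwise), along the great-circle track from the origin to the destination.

Initial bearing θ₁ = atan2(sin Δλ cos φ₂, cos φ₁ sin φ₂ − sin φ₁ cos φ₂ cos Δλ) = 94.83°
Final bearing θ₂ = (initial bearing from the destination back to the start) + 180° = 120.50°
Δθ = θ₂ − θ₁ = +25.7°

+25.7°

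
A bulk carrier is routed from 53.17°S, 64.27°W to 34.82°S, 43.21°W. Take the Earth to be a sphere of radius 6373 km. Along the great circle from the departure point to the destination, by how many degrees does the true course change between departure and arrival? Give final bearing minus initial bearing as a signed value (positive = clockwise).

Initial bearing θ₁ = atan2(sin Δλ cos φ₂, cos φ₁ sin φ₂ − sin φ₁ cos φ₂ cos Δλ) = 47.44°
Final bearing θ₂ = (initial bearing from the destination back to the start) + 180° = 32.53°
Δθ = θ₂ − θ₁ = -14.9°

-14.9°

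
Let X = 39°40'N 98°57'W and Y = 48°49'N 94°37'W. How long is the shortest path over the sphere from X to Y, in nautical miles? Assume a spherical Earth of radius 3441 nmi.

580 nmi

cos σ = sin φ₁ sin φ₂ + cos φ₁ cos φ₂ cos Δλ
      = sin(39.67°)sin(48.82°) + cos(39.67°)cos(48.82°)cos(4.33°) = 0.9858
σ = 9.658° → d = Rσ = 3441·0.16857 = 580 nmi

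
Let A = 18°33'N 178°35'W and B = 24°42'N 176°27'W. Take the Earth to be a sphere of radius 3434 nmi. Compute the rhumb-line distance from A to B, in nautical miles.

387 nmi

Δψ = ln[tan(π/4+φ₂/2)/tan(π/4+φ₁/2)] = +0.1155;  Δφ = +0.1073 rad,  Δλ = +0.0372 rad
q = Δφ/Δψ = 0.9290
d = R·√(Δφ² + q²Δλ²) = 3434·0.11277 = 387 nmi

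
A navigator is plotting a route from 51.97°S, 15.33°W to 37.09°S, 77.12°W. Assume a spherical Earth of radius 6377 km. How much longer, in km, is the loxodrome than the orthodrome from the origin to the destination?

Great circle: cos σ = sin φ₁ sin φ₂ + cos φ₁ cos φ₂ cos Δλ,  σ = 0.7851 rad → d_gc = 5006.4 km
Rhumb line: Δψ = +0.3674, q = Δφ/Δψ = 0.7070, d_rh = R√(Δφ²+q²Δλ²) = 5136.2 km
Excess = 5136.2 − 5006.4 = 129.8 ≈ 130 km

130 km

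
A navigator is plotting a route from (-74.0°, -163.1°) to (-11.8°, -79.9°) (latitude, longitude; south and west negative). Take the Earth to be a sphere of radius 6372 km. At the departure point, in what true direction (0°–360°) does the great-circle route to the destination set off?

N = sin Δλ·cos φ₂ = +0.9720;  D = cos φ₁ sin φ₂ − sin φ₁ cos φ₂ cos Δλ = +0.0550
initial course = atan2(N, D) = 86.76°

86.8°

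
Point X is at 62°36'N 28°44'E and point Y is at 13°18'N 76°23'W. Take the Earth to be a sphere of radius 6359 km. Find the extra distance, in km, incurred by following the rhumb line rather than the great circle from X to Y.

Great circle: cos σ = sin φ₁ sin φ₂ + cos φ₁ cos φ₂ cos Δλ,  σ = 1.4832 rad → d_gc = 9431.9 km
Rhumb line: Δψ = -1.1773, q = Δφ/Δψ = 0.7309, d_rh = R√(Δφ²+q²Δλ²) = 10131.3 km
Excess = 10131.3 − 9431.9 = 699.4 ≈ 699 km

699 km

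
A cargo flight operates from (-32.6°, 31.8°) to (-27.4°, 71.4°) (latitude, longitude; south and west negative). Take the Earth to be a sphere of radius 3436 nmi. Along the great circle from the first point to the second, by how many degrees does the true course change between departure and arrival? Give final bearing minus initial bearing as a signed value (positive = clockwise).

-20.4°

At departure: θ₁ = atan2(sin Δλ cos φ₂, cos φ₁ sin φ₂ − sin φ₁ cos φ₂ cos Δλ) = 91.94°
At arrival: θ₂ = atan2(sin Δλ cos φ₁, −cos φ₂ sin φ₁ + sin φ₂ cos φ₁ cos Δλ) = 71.51°
Δθ = θ₂ − θ₁ = -20.4°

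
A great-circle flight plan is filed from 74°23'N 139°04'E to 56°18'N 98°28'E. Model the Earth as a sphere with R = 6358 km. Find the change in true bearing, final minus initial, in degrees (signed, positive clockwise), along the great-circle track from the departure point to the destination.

At departure: θ₁ = atan2(sin Δλ cos φ₂, cos φ₁ sin φ₂ − sin φ₁ cos φ₂ cos Δλ) = 243.28°
At arrival: θ₂ = atan2(sin Δλ cos φ₁, −cos φ₂ sin φ₁ + sin φ₂ cos φ₁ cos Δλ) = 205.68°
Δθ = θ₂ − θ₁ = -37.6°

-37.6°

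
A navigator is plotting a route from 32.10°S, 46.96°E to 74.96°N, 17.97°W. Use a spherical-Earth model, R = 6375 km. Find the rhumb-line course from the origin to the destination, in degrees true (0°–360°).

336.6°

Δψ = ln[tan(π/4+φ₂/2)/tan(π/4+φ₁/2)] = +2.6170
Δλ = -1.1332 rad (taken the short way round)
course = atan2(Δλ, Δψ) = 336.59°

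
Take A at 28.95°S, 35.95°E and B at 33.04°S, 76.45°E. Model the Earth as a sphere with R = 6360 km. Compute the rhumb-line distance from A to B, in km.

Rhumb course C = atan2(Δλ, Δψ) with Δψ = ln[tan(π/4+φ₂/2)/tan(π/4+φ₁/2)] = -0.0833, Δλ = +0.7069 → C = 96.72°
d = R·|Δφ| / |cos C| = 6360·0.07138 / 0.11704 = 3879 km

3879 km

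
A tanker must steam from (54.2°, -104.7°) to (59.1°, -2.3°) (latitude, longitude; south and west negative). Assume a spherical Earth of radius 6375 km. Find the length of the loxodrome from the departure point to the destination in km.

Δψ = ln[tan(π/4+φ₂/2)/tan(π/4+φ₁/2)] = +0.1558;  Δφ = +0.0855 rad,  Δλ = +1.7872 rad
q = Δφ/Δψ = 0.5488
d = R·√(Δφ² + q²Δλ²) = 6375·0.98456 = 6277 km

6277 km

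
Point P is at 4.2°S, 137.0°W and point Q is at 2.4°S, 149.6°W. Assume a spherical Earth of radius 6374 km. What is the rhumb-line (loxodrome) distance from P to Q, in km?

1414 km

Rhumb course C = atan2(Δλ, Δψ) with Δψ = ln[tan(π/4+φ₂/2)/tan(π/4+φ₁/2)] = +0.0315, Δλ = -0.2199 → C = 278.14°
d = R·|Δφ| / |cos C| = 6374·0.03142 / 0.14166 = 1414 km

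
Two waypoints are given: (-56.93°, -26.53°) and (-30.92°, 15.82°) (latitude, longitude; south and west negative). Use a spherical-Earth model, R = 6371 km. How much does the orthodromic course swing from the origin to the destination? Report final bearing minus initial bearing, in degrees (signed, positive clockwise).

-30.8°

At departure: θ₁ = atan2(sin Δλ cos φ₂, cos φ₁ sin φ₂ − sin φ₁ cos φ₂ cos Δλ) = 66.53°
At arrival: θ₂ = atan2(sin Δλ cos φ₁, −cos φ₂ sin φ₁ + sin φ₂ cos φ₁ cos Δλ) = 35.69°
Δθ = θ₂ − θ₁ = -30.8°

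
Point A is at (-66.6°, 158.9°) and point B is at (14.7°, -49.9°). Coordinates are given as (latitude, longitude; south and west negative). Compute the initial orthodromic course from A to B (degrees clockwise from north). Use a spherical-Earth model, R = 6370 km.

θ = atan2( sin Δλ·cos φ₂ ,  cos φ₁ sin φ₂ − sin φ₁ cos φ₂ cos Δλ )
  = atan2(+0.4660, -0.6771) = 145.47°

145.5°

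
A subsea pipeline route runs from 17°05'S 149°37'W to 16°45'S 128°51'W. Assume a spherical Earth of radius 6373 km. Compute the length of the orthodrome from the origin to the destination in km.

2209 km

Haversine: a = sin²(Δφ/2)+cos φ₁ cos φ₂ sin²(Δλ/2) = 0.02974;  σ = 2·atan2(√a,√(1−a))
σ = 19.862° → d = Rσ = 6373·0.34665 = 2209 km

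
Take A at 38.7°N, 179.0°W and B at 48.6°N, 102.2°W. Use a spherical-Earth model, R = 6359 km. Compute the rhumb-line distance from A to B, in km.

6243 km

Rhumb course C = atan2(Δλ, Δψ) with Δψ = ln[tan(π/4+φ₂/2)/tan(π/4+φ₁/2)] = +0.2396, Δλ = +1.3404 → C = 79.86°
d = R·|Δφ| / |cos C| = 6359·0.17279 / 0.17599 = 6243 km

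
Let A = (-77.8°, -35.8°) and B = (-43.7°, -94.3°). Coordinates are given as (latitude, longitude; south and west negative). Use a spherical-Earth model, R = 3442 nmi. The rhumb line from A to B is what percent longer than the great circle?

3.4%

Great circle: σ = 0.7150 rad → d_gc = Rσ = 2461.0 nmi
Rhumb: Δφ = +0.5952, Δλ = -1.0210, Δψ = +1.3865, q = Δφ/Δψ = 0.4292 → d_rh = R√(Δφ²+q²Δλ²) = 2544.0 nmi
Excess = (2544.0 − 2461.0) / 2461.0 = 83.0 / 2461.0 = 3.37% ≈ 3.4%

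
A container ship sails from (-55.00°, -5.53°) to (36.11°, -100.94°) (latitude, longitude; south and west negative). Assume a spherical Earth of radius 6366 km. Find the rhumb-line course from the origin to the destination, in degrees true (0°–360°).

Δψ = ln[tan(π/4+φ₂/2)/tan(π/4+φ₁/2)] = +1.8309
Δλ = -1.6652 rad (taken the short way round)
course = atan2(Δλ, Δψ) = 317.71°

317.7°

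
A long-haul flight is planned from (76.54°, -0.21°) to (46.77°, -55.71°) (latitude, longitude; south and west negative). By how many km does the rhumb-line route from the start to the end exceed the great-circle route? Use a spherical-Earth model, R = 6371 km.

Great circle: cos σ = sin φ₁ sin φ₂ + cos φ₁ cos φ₂ cos Δλ,  σ = 0.6453 rad → d_gc = 4111.4 km
Rhumb line: Δψ = -1.2113, q = Δφ/Δψ = 0.4290, d_rh = R√(Δφ²+q²Δλ²) = 4238.6 km
Excess = 4238.6 − 4111.4 = 127.2 ≈ 127 km

127 km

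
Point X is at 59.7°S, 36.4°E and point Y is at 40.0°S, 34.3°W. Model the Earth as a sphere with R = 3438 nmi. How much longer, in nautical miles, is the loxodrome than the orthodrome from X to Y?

115 nmi

Great circle: cos σ = sin φ₁ sin φ₂ + cos φ₁ cos φ₂ cos Δλ,  σ = 0.8193 rad → d_gc = 2816.8 nmi
Rhumb line: Δψ = +0.5436, q = Δφ/Δψ = 0.6325, d_rh = R√(Δφ²+q²Δλ²) = 2932.0 nmi
Excess = 2932.0 − 2816.8 = 115.2 ≈ 115 nmi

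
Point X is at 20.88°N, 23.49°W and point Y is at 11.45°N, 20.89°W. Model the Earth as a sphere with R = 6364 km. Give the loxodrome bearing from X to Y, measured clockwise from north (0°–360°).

165.2°

Δψ = ln[tan(π/4+φ₂/2)/tan(π/4+φ₁/2)] = -0.1716
Δλ = +0.0454 rad (taken the short way round)
course = atan2(Δλ, Δψ) = 165.19°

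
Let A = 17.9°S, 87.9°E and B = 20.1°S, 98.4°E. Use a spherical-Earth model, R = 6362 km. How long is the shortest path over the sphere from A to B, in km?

1129 km

cos σ = sin φ₁ sin φ₂ + cos φ₁ cos φ₂ cos Δλ
      = sin(-17.90°)sin(-20.10°) + cos(-17.90°)cos(-20.10°)cos(10.50°) = 0.9843
σ = 10.167° → d = Rσ = 6362·0.17744 = 1129 km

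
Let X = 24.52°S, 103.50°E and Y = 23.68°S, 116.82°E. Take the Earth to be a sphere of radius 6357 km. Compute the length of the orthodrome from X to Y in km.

cos σ = sin φ₁ sin φ₂ + cos φ₁ cos φ₂ cos Δλ
      = sin(-24.52°)sin(-23.68°) + cos(-24.52°)cos(-23.68°)cos(13.32°) = 0.9775
σ = 12.183° → d = Rσ = 6357·0.21264 = 1352 km

1352 km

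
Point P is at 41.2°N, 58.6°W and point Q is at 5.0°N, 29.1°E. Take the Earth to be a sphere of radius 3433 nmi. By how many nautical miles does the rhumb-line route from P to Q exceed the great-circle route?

104 nmi

Great circle: cos σ = sin φ₁ sin φ₂ + cos φ₁ cos φ₂ cos Δλ,  σ = 1.4832 rad → d_gc = 5091.8 nmi
Rhumb line: Δψ = -0.7031, q = Δφ/Δψ = 0.8986, d_rh = R√(Δφ²+q²Δλ²) = 5196.2 nmi
Excess = 5196.2 − 5091.8 = 104.4 ≈ 104 nmi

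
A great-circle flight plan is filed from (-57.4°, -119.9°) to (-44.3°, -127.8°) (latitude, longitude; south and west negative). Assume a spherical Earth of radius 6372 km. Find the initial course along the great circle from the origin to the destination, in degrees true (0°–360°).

θ = atan2( sin Δλ·cos φ₂ ,  cos φ₁ sin φ₂ − sin φ₁ cos φ₂ cos Δλ )
  = atan2(-0.0984, +0.2209) = 336.00°

336.0°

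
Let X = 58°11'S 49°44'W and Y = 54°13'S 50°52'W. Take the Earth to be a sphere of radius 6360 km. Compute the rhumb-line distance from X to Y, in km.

446 km

Rhumb course C = atan2(Δλ, Δψ) with Δψ = ln[tan(π/4+φ₂/2)/tan(π/4+φ₁/2)] = +0.1246, Δλ = -0.0198 → C = 350.98°
d = R·|Δφ| / |cos C| = 6360·0.06923 / 0.98763 = 446 km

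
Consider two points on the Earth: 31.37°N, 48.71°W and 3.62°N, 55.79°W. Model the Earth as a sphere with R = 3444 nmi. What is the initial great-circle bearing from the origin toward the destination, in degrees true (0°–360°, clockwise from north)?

N = sin Δλ·cos φ₂ = -0.1230;  D = cos φ₁ sin φ₂ − sin φ₁ cos φ₂ cos Δλ = -0.4617
initial course = atan2(N, D) = 194.92°

194.9°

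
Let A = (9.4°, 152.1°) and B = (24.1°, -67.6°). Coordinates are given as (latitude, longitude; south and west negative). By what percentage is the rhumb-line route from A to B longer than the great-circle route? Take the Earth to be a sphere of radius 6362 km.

4.6%

Great circle: σ = 2.2475 rad → d_gc = Rσ = 14298.5 km
Rhumb: Δφ = +0.2566, Δλ = +2.4487, Δψ = +0.2688, q = Δφ/Δψ = 0.9545 → d_rh = R√(Δφ²+q²Δλ²) = 14958.5 km
Excess = (14958.5 − 14298.5) / 14298.5 = 660.0 / 14298.5 = 4.62% ≈ 4.6%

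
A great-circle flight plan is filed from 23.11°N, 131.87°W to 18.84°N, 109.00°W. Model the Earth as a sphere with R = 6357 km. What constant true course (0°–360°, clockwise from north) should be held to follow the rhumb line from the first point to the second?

Meridional parts: M(φ₁)=+0.4147, M(φ₂)=+0.3349 → ΔM = -0.0798;  Δλ = +0.3992 rad
tan C = Δλ / ΔM = -4.9996 → C = 101.31°

101.3°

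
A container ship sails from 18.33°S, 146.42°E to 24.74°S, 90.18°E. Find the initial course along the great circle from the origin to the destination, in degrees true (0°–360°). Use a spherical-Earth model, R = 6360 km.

252.5°

θ = atan2( sin Δλ·cos φ₂ ,  cos φ₁ sin φ₂ − sin φ₁ cos φ₂ cos Δλ )
  = atan2(-0.7551, -0.2385) = 252.47°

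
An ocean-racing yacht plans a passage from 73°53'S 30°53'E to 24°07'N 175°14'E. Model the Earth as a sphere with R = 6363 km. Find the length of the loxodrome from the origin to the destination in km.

15818 km

Rhumb course C = atan2(Δλ, Δψ) with Δψ = ln[tan(π/4+φ₂/2)/tan(π/4+φ₁/2)] = +2.3888, Δλ = +2.5194 → C = 46.52°
d = R·|Δφ| / |cos C| = 6363·1.71042 / 0.68805 = 15818 km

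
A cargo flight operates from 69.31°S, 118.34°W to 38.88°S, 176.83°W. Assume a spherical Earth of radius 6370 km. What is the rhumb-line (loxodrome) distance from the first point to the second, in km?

Δψ = ln[tan(π/4+φ₂/2)/tan(π/4+φ₁/2)] = +0.9632;  Δφ = +0.5311 rad,  Δλ = -1.0208 rad
q = Δφ/Δψ = 0.5514
d = R·√(Δφ² + q²Δλ²) = 6370·0.77391 = 4930 km

4930 km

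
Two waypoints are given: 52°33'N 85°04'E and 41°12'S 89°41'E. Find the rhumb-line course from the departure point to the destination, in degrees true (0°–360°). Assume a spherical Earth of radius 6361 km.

Meridional parts: M(φ₁)=+1.0819, M(φ₂)=-0.7905 → ΔM = -1.8723;  Δλ = +0.0806 rad
tan C = Δλ / ΔM = -0.0430 → C = 177.54°

177.5°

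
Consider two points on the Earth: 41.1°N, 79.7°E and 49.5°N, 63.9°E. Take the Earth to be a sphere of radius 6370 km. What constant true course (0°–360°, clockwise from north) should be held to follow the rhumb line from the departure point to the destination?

307.2°

Meridional parts: M(φ₁)=+0.7882, M(φ₂)=+0.9972 → ΔM = +0.2090;  Δλ = -0.2758 rad
tan C = Δλ / ΔM = -1.3194 → C = 307.16°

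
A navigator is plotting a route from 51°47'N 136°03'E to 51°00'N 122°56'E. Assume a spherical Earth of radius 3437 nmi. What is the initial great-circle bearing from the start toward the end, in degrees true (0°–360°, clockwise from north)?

269.7°

N = sin Δλ·cos φ₂ = -0.1428;  D = cos φ₁ sin φ₂ − sin φ₁ cos φ₂ cos Δλ = -0.0008
initial course = atan2(N, D) = 269.69°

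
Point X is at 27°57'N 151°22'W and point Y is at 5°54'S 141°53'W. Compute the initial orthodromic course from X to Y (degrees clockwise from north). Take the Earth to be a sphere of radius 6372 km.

163.4°

N = sin Δλ·cos φ₂ = +0.1639;  D = cos φ₁ sin φ₂ − sin φ₁ cos φ₂ cos Δλ = -0.5506
initial course = atan2(N, D) = 163.43°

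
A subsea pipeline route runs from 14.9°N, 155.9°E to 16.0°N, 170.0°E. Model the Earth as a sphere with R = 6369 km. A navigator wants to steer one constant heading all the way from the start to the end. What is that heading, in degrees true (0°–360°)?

Δψ = ln[tan(π/4+φ₂/2)/tan(π/4+φ₁/2)] = +0.0199
Δλ = +0.2461 rad (taken the short way round)
course = atan2(Δλ, Δψ) = 85.37°

85.4°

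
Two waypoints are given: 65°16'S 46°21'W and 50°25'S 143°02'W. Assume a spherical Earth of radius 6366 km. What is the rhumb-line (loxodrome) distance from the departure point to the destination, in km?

Rhumb course C = atan2(Δλ, Δψ) with Δψ = ln[tan(π/4+φ₂/2)/tan(π/4+φ₁/2)] = +0.4955, Δλ = -1.6874 → C = 286.36°
d = R·|Δφ| / |cos C| = 6366·0.25918 / 0.28173 = 5856 km

5856 km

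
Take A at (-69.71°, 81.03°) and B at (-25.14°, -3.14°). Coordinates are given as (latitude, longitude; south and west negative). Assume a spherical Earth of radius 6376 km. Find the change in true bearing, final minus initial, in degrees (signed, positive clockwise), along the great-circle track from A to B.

+71.4°

At departure: θ₁ = atan2(sin Δλ cos φ₂, cos φ₁ sin φ₂ − sin φ₁ cos φ₂ cos Δλ) = 266.12°
At arrival: θ₂ = atan2(sin Δλ cos φ₁, −cos φ₂ sin φ₁ + sin φ₂ cos φ₁ cos Δλ) = 337.53°
Δθ = θ₂ − θ₁ = +71.4°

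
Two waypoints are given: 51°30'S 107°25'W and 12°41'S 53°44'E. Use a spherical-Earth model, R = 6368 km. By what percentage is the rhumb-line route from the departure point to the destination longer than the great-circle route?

Great circle: σ = 1.9855 rad → d_gc = Rσ = 12643.7 km
Rhumb: Δφ = +0.6775, Δλ = +2.8126, Δψ = +0.8289, q = Δφ/Δψ = 0.8174 → d_rh = R√(Δφ²+q²Δλ²) = 15261.8 km
Excess = (15261.8 − 12643.7) / 12643.7 = 2618.1 / 12643.7 = 20.71% ≈ 20.7%

20.7%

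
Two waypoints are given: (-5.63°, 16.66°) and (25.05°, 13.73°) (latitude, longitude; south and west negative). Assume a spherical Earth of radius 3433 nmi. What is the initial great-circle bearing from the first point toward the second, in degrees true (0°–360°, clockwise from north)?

θ = atan2( sin Δλ·cos φ₂ ,  cos φ₁ sin φ₂ − sin φ₁ cos φ₂ cos Δλ )
  = atan2(-0.0463, +0.5101) = 354.81°

354.8°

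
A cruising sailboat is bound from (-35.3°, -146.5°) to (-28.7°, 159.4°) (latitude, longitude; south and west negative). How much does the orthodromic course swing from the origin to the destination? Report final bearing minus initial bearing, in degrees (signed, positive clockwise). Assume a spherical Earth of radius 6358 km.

+30.3°

Initial bearing θ₁ = atan2(sin Δλ cos φ₂, cos φ₁ sin φ₂ − sin φ₁ cos φ₂ cos Δλ) = 262.41°
Final bearing θ₂ = (initial bearing from the destination back to the start) + 180° = 292.74°
Δθ = θ₂ − θ₁ = +30.3°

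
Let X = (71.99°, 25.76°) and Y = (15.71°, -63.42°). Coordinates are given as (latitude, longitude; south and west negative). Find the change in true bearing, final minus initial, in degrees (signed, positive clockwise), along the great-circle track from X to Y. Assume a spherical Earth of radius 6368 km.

-75.5°

At departure: θ₁ = atan2(sin Δλ cos φ₂, cos φ₁ sin φ₂ − sin φ₁ cos φ₂ cos Δλ) = 274.20°
At arrival: θ₂ = atan2(sin Δλ cos φ₁, −cos φ₂ sin φ₁ + sin φ₂ cos φ₁ cos Δλ) = 198.68°
Δθ = θ₂ − θ₁ = -75.5°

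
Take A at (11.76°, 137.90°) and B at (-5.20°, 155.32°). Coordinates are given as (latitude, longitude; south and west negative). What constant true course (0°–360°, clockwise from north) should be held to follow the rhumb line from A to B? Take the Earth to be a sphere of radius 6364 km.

Δψ = ln[tan(π/4+φ₂/2)/tan(π/4+φ₁/2)] = -0.2976
Δλ = +0.3040 rad (taken the short way round)
course = atan2(Δλ, Δψ) = 134.39°

134.4°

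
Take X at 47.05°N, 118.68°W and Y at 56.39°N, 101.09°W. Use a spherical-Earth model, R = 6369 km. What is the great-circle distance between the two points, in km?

1587 km

Haversine: a = sin²(Δφ/2)+cos φ₁ cos φ₂ sin²(Δλ/2) = 0.01545;  σ = 2·atan2(√a,√(1−a))
σ = 14.279° → d = Rσ = 6369·0.24921 = 1587 km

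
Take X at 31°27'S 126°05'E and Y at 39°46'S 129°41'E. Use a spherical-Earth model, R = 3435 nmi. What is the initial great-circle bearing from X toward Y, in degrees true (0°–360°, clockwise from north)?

161.6°

N = sin Δλ·cos φ₂ = +0.0483;  D = cos φ₁ sin φ₂ − sin φ₁ cos φ₂ cos Δλ = -0.1454
initial course = atan2(N, D) = 161.64°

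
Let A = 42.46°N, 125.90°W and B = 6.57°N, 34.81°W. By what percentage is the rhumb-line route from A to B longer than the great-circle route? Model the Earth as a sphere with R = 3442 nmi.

2.5%

Great circle: σ = 1.5075 rad → d_gc = Rσ = 5188.7 nmi
Rhumb: Δφ = -0.6264, Δλ = +1.5898, Δψ = -0.7051, q = Δφ/Δψ = 0.8884 → d_rh = R√(Δφ²+q²Δλ²) = 5318.1 nmi
Excess = (5318.1 − 5188.7) / 5188.7 = 129.4 / 5188.7 = 2.49% ≈ 2.5%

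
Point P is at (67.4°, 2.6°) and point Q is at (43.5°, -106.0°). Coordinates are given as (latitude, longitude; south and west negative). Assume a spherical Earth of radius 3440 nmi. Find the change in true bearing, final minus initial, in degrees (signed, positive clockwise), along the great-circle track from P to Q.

-99.0°

At departure: θ₁ = atan2(sin Δλ cos φ₂, cos φ₁ sin φ₂ − sin φ₁ cos φ₂ cos Δλ) = 304.82°
At arrival: θ₂ = atan2(sin Δλ cos φ₁, −cos φ₂ sin φ₁ + sin φ₂ cos φ₁ cos Δλ) = 205.78°
Δθ = θ₂ − θ₁ = -99.0°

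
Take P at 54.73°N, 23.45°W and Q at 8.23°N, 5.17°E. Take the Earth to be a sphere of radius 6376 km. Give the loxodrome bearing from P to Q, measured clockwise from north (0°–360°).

153.5°

Meridional parts: M(φ₁)=+1.1460, M(φ₂)=+0.1441 → ΔM = -1.0019;  Δλ = +0.4995 rad
tan C = Δλ / ΔM = -0.4986 → C = 153.50°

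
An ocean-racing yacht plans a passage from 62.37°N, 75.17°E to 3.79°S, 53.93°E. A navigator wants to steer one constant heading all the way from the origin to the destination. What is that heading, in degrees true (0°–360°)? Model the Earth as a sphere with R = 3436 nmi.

194.2°

Meridional parts: M(φ₁)=+1.4028, M(φ₂)=-0.0662 → ΔM = -1.4690;  Δλ = -0.3707 rad
tan C = Δλ / ΔM = +0.2524 → C = 194.16°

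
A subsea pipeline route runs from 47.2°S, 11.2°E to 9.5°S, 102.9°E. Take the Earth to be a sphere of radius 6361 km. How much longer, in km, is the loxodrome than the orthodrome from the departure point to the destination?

Great circle: cos σ = sin φ₁ sin φ₂ + cos φ₁ cos φ₂ cos Δλ,  σ = 1.4694 rad → d_gc = 9346.9 km
Rhumb line: Δψ = +0.7702, q = Δφ/Δψ = 0.8543, d_rh = R√(Δφ²+q²Δλ²) = 9652.2 km
Excess = 9652.2 − 9346.9 = 305.3 ≈ 305 km

305 km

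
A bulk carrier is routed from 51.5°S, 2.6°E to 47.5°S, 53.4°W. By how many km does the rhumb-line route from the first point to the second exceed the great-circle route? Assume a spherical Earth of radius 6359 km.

Great circle: cos σ = sin φ₁ sin φ₂ + cos φ₁ cos φ₂ cos Δλ,  σ = 0.6229 rad → d_gc = 3961.17 km
Rhumb line: Δψ = +0.1076, q = Δφ/Δψ = 0.6490, d_rh = R√(Δφ²+q²Δλ²) = 4057.73 km
Excess = 4057.73 − 3961.17 = 96.56 ≈ 97 km

97 km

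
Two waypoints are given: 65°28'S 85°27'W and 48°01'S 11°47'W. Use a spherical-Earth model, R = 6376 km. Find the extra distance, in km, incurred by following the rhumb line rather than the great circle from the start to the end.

239 km

Great circle: cos σ = sin φ₁ sin φ₂ + cos φ₁ cos φ₂ cos Δλ,  σ = 0.7161 rad → d_gc = 4566.2 km
Rhumb line: Δψ = +0.5680, q = Δφ/Δψ = 0.5362, d_rh = R√(Δφ²+q²Δλ²) = 4805.5 km
Excess = 4805.5 − 4566.2 = 239.3 ≈ 239 km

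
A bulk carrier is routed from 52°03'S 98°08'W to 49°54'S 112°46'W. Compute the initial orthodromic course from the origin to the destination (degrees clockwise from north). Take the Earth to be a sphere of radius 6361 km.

N = sin Δλ·cos φ₂ = -0.1627;  D = cos φ₁ sin φ₂ − sin φ₁ cos φ₂ cos Δλ = +0.0210
initial course = atan2(N, D) = 277.37°

277.4°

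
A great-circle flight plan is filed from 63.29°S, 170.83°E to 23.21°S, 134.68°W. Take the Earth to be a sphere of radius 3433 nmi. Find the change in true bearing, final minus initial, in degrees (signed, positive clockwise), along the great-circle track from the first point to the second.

-41.2°

At departure: θ₁ = atan2(sin Δλ cos φ₂, cos φ₁ sin φ₂ − sin φ₁ cos φ₂ cos Δλ) = 68.17°
At arrival: θ₂ = atan2(sin Δλ cos φ₁, −cos φ₂ sin φ₁ + sin φ₂ cos φ₁ cos Δλ) = 27.00°
Δθ = θ₂ − θ₁ = -41.2°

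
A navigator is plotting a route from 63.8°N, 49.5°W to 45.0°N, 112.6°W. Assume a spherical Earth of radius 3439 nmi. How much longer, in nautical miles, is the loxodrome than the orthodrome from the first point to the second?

Great circle: cos σ = sin φ₁ sin φ₂ + cos φ₁ cos φ₂ cos Δλ,  σ = 0.6830 rad → d_gc = 2348.7 nmi
Rhumb line: Δψ = -0.5766, q = Δφ/Δψ = 0.5691, d_rh = R√(Δφ²+q²Δλ²) = 2432.8 nmi
Excess = 2432.8 − 2348.7 = 84.1 ≈ 84 nmi

84 nmi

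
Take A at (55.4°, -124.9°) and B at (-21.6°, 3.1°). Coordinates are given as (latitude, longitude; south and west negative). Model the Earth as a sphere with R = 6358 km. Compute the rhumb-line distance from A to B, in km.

Δψ = ln[tan(π/4+φ₂/2)/tan(π/4+φ₁/2)] = -1.5527;  Δφ = -1.3439 rad,  Δλ = +2.2340 rad
q = Δφ/Δψ = 0.8655
d = R·√(Δφ² + q²Δλ²) = 6358·2.35474 = 14971 km

14971 km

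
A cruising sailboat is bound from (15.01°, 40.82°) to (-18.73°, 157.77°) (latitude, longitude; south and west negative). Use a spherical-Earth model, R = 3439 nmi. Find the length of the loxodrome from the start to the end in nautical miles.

7204 nmi

Δψ = ln[tan(π/4+φ₂/2)/tan(π/4+φ₁/2)] = -0.5979;  Δφ = -0.5889 rad,  Δλ = +2.0412 rad
q = Δφ/Δψ = 0.9849
d = R·√(Δφ² + q²Δλ²) = 3439·2.09480 = 7204 nmi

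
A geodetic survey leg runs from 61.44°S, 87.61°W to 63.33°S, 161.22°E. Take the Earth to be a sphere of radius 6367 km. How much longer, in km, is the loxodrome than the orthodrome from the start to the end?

730 km

Great circle: cos σ = sin φ₁ sin φ₂ + cos φ₁ cos φ₂ cos Δλ,  σ = 0.7850 rad → d_gc = 4998.2 km
Rhumb line: Δψ = -0.0712, q = Δφ/Δψ = 0.4634, d_rh = R√(Δφ²+q²Δλ²) = 5728.0 km
Excess = 5728.0 − 4998.2 = 729.8 ≈ 730 km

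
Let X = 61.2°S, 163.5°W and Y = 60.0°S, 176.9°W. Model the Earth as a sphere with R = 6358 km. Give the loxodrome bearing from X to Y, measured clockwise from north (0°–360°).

280.3°

Δψ = ln[tan(π/4+φ₂/2)/tan(π/4+φ₁/2)] = +0.0427
Δλ = -0.2339 rad (taken the short way round)
course = atan2(Δλ, Δψ) = 280.34°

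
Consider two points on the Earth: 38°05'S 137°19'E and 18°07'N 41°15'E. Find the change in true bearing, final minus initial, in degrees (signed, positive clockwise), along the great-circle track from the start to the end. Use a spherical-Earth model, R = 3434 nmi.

At departure: θ₁ = atan2(sin Δλ cos φ₂, cos φ₁ sin φ₂ − sin φ₁ cos φ₂ cos Δλ) = 280.95°
At arrival: θ₂ = atan2(sin Δλ cos φ₁, −cos φ₂ sin φ₁ + sin φ₂ cos φ₁ cos Δλ) = 305.60°
Δθ = θ₂ − θ₁ = +24.7°

+24.7°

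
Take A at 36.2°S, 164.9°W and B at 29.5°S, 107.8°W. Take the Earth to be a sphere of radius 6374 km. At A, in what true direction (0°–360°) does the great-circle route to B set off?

N = sin Δλ·cos φ₂ = +0.7308;  D = cos φ₁ sin φ₂ − sin φ₁ cos φ₂ cos Δλ = -0.1182
initial course = atan2(N, D) = 99.18°

99.2°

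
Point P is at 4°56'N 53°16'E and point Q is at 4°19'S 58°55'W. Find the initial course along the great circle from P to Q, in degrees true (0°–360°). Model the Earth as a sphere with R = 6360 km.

267.4°

N = sin Δλ·cos φ₂ = -0.9234;  D = cos φ₁ sin φ₂ − sin φ₁ cos φ₂ cos Δλ = -0.0426
initial course = atan2(N, D) = 267.36°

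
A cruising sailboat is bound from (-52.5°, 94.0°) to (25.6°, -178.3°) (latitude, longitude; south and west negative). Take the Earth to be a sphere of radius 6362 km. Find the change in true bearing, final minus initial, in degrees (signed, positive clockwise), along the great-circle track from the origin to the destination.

-32.1°

At departure: θ₁ = atan2(sin Δλ cos φ₂, cos φ₁ sin φ₂ − sin φ₁ cos φ₂ cos Δλ) = 72.06°
At arrival: θ₂ = atan2(sin Δλ cos φ₁, −cos φ₂ sin φ₁ + sin φ₂ cos φ₁ cos Δλ) = 39.96°
Δθ = θ₂ − θ₁ = -32.1°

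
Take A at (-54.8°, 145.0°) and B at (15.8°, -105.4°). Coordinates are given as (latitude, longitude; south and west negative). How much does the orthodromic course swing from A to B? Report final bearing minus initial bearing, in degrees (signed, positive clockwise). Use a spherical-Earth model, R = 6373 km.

-60.2°

Initial bearing θ₁ = atan2(sin Δλ cos φ₂, cos φ₁ sin φ₂ − sin φ₁ cos φ₂ cos Δλ) = 96.72°
Final bearing θ₂ = (initial bearing from the destination back to the start) + 180° = 36.51°
Δθ = θ₂ − θ₁ = -60.2°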